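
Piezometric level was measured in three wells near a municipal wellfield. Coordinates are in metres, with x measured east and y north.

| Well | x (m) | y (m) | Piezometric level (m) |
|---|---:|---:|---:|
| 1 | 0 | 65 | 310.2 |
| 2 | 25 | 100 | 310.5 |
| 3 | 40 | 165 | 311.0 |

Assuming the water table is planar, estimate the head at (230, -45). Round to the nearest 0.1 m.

309.8 m

Three-point gradient (reference 1): Δ to 2 = (25, 35, +0.3), Δ to 3 = (40, 100, +0.8).
∂h/∂x = +0.001818, ∂h/∂y = +0.007273 (det = 1100).
h(230, -45) = 310.2 + (+0.001818)·(230) + (+0.007273)·(-110) = 310.2 +0.418 -0.800 = 309.818 m.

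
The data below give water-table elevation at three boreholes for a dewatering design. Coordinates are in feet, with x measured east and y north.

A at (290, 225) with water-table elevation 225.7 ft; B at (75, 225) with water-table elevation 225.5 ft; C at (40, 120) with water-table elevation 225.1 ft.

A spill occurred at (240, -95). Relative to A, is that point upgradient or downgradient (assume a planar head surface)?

Differences from A: to B (Δx, Δy, Δh) = (-215, 0, -0.2); to C = (-250, -105, -0.6).
Solve a·Δx + b·Δy = Δh: det = (-215)·(-105) − (-250)·0 = 22575.
∂h/∂x = [(-0.2)·(-105) − (-0.6)·0] / 22575 = +0.0009302
∂h/∂y = [(-215)·(-0.6) − (-250)·(-0.2)] / 22575 = +0.003499
Head at (240, -95) = 225.7 + (+0.0009302)·(-50) + (+0.003499)·(-320) = 224.53 ft.
That is lower than the 225.7 ft at A, so the point is downgradient.

downgradient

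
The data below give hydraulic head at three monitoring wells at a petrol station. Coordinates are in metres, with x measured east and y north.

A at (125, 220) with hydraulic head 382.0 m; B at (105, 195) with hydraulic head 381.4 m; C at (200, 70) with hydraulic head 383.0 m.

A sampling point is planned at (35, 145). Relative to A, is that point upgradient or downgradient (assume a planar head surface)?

downgradient

With h = a·x + b·y + c and A as origin, the differences give:
  (-20)·a + (-25)·b = -0.6
  75·a + (-150)·b = +1.0
Eliminate b (×(-150) and ×(-25), subtract): 4875·a = 115.00 → a = ∂h/∂x = +0.02359
Back-substitute: b = ∂h/∂y = +0.005128.
Head at (35, 145) = 382.0 + (+0.02359)·(-90) + (+0.005128)·(-75) = 379.49 m.
That is lower than the 382.0 m at A, so the point is downgradient.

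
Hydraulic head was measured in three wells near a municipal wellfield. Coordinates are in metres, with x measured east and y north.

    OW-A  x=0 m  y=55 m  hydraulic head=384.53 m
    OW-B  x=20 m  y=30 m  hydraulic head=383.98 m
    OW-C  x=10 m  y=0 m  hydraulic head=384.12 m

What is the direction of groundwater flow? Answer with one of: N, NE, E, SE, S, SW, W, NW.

With h = a·x + b·y + c and OW-A as origin, the differences give:
  20·a + (-25)·b = -0.55
  10·a + (-55)·b = -0.41
Eliminate b (×(-55) and ×(-25), subtract): -850·a = 20.000 → a = ∂h/∂x = -0.02353
Back-substitute: b = ∂h/∂y = +0.003176.
Flow = −∇h = (+0.02353 east, -0.003176 north), which points east.

E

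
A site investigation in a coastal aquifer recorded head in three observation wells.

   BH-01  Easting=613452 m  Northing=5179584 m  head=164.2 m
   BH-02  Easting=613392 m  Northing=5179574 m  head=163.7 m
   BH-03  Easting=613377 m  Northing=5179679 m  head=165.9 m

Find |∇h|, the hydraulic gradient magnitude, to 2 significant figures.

Three-point gradient (reference BH-01): Δ to BH-02 = (-60, -10, -0.5), Δ to BH-03 = (-75, 95, +1.7).
∂h/∂x = +0.004729, ∂h/∂y = +0.02163 (det = -6450).
|∇h| = √(0.004729² + 0.02163²) = 0.02214

0.022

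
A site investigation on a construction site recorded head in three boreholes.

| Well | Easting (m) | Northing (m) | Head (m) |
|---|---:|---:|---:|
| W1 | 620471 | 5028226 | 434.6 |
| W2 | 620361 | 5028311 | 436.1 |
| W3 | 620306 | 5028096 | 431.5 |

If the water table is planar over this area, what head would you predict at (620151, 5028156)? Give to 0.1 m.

With h = a·x + b·y + c and W1 as origin, the differences give:
  (-110)·a + 85·b = +1.5
  (-165)·a + (-130)·b = -3.1
Eliminate b (×(-130) and ×85, subtract): 28325·a = 68.50 → a = ∂h/∂x = +0.002418
Back-substitute: b = ∂h/∂y = +0.02078.
h(620151, 5028156) = 434.6 + (+0.002418)·(-320) + (+0.02078)·(-70) = 434.6 -0.774 -1.454 = 432.372 m.

432.4 m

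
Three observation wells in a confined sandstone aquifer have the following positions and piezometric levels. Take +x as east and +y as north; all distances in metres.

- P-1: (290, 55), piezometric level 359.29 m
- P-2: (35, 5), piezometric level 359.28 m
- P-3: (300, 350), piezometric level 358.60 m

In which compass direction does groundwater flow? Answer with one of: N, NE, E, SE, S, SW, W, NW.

With h = a·x + b·y + c and P-1 as origin, the differences give:
  (-255)·a + (-50)·b = -0.01
  10·a + 295·b = -0.69
Eliminate b (×295 and ×(-50), subtract): -74725·a = -37.450 → a = ∂h/∂x = +0.0005012
Back-substitute: b = ∂h/∂y = -0.002356.
Flow = −∇h = (-0.0005012 east, +0.002356 north), which points north.

N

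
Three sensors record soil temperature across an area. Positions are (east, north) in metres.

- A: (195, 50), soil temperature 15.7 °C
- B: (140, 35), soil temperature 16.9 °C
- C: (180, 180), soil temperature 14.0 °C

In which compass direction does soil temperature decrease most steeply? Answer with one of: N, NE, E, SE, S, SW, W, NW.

With T = a·x + b·y + c and A as origin, the differences give:
  (-55)·a + (-15)·b = +1.2
  (-15)·a + 130·b = -1.7
Eliminate b (×130 and ×(-15), subtract): -7375·a = 130.50 → a = ∂T/∂x = -0.01769
Back-substitute: b = ∂T/∂y = -0.01512.
Steepest decrease is along −∇f = (+0.01769 E, +0.01512 N) → northeast.

NE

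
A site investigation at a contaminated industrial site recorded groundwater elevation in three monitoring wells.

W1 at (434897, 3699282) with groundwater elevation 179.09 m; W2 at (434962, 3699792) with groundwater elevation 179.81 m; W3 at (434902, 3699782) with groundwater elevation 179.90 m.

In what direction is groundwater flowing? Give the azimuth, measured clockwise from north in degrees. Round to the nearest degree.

With h = a·x + b·y + c and W1 as origin, the differences give:
  65·a + 510·b = +0.72
  5·a + 500·b = +0.81
Eliminate b (×500 and ×510, subtract): 29950·a = -53.100 → a = ∂h/∂x = -0.001773
Back-substitute: b = ∂h/∂y = +0.001638.
Flow direction (−∇h) has components (+0.001773 E, -0.001638 N).
Azimuth = atan2(E, N) = atan2(+0.001773, -0.001638) = 132.7° ≈ 133°.

133°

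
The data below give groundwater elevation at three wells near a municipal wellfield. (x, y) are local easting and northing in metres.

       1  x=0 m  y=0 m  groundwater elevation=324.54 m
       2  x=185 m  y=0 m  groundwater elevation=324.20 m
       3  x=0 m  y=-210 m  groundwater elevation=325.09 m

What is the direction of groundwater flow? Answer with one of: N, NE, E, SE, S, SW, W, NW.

∂h/∂x = (324.20 − 324.54) / (185 − 0) = -0.001838
∂h/∂y = (325.09 − 324.54) / (-210 − 0) = -0.002619
Flow = −∇h = (+0.001838 east, +0.002619 north), which points northeast.

NE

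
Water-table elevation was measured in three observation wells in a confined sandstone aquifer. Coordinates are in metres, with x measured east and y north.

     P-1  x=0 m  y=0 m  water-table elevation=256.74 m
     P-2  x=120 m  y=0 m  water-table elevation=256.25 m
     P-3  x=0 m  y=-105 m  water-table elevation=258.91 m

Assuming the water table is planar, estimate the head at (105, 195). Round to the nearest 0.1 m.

252.3 m

∂h/∂x = (256.25 − 256.74) / (120 − 0) = -0.004083
∂h/∂y = (258.91 − 256.74) / (-105 − 0) = -0.02067
h(105, 195) = 256.74 + (-0.004083)·(105) + (-0.02067)·(195) = 256.74 -0.429 -4.030 = 252.281 m.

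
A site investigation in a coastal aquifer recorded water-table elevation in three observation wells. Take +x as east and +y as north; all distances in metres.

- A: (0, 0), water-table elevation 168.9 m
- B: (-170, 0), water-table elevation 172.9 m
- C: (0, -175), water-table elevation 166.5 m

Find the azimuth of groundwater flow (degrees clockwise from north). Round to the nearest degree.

120°

∂h/∂x = (172.9 − 168.9) / (-170 − 0) = -0.02353
∂h/∂y = (166.5 − 168.9) / (-175 − 0) = +0.01371
Flow direction (−∇h) has components (+0.02353 E, -0.01371 N).
Azimuth = atan2(E, N) = atan2(+0.02353, -0.01371) = 120.2° ≈ 120°.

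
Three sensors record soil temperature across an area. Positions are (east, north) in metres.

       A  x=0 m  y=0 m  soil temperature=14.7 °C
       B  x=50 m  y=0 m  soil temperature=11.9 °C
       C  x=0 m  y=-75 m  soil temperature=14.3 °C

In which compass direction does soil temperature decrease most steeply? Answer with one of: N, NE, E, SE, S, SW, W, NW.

E

∂T/∂x = (11.9 − 14.7) / (50 − 0) = -0.05600
∂T/∂y = (14.3 − 14.7) / (-75 − 0) = +0.005333
Steepest decrease is along −∇f = (+0.05600 E, -0.005333 N) → east.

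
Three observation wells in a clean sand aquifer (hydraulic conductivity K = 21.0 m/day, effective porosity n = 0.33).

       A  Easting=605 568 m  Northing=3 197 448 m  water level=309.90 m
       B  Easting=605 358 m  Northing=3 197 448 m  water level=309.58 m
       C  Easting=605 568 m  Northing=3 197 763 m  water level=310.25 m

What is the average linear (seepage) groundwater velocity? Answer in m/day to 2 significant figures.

∂h/∂x = (309.58 − 309.90) / (605358 − 605568) = +0.001524
∂h/∂y = (310.25 − 309.90) / (3197763 − 3197448) = +0.001111
|∇h| = √(0.001524² + 0.001111²) = 0.001886
Seepage velocity v = K·i/n = 21.0 × 0.001886 / 0.33 = 0.12 m/day.

0.12 m/day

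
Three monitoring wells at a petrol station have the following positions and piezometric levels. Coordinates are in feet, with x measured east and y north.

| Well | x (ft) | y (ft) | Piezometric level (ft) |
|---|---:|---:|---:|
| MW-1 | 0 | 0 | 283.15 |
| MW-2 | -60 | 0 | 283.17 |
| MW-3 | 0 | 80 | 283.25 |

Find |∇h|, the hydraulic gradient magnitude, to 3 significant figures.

0.00129

∂h/∂x = (283.17 − 283.15) / (-60 − 0) = -0.0003333
∂h/∂y = (283.25 − 283.15) / (80 − 0) = +0.001250
|∇h| = √(-0.0003333² + 0.001250²) = 0.001294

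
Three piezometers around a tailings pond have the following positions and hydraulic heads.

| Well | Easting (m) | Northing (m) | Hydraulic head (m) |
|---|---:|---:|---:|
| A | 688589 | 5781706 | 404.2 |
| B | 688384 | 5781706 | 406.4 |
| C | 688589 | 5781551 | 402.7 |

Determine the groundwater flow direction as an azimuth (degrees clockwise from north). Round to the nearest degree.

∂h/∂x = (406.4 − 404.2) / (688384 − 688589) = -0.01073
∂h/∂y = (402.7 − 404.2) / (5781551 − 5781706) = +0.009677
Flow direction (−∇h) has components (+0.01073 E, -0.009677 N).
Azimuth = atan2(E, N) = atan2(+0.01073, -0.009677) = 132.0° ≈ 132°.

132°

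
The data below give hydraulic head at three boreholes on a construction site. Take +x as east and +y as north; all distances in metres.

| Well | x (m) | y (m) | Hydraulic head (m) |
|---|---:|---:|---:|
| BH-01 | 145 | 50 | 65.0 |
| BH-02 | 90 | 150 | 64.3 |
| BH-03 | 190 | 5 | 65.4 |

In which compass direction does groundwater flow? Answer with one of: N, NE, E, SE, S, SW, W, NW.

Taking BH-01 as reference: BH-02−BH-01 = (-55, 100, -0.7); BH-03−BH-01 = (45, -45, +0.4).
Solve a·Δx + b·Δy = Δh: det = (-55)·(-45) − 45·100 = -2025.
∂h/∂x = [(-0.7)·(-45) − (+0.4)·100] / -2025 = +0.004198
∂h/∂y = [(-55)·(+0.4) − 45·(-0.7)] / -2025 = -0.004691
Flow = −∇h = (-0.004198 east, +0.004691 north), which points northwest.

NW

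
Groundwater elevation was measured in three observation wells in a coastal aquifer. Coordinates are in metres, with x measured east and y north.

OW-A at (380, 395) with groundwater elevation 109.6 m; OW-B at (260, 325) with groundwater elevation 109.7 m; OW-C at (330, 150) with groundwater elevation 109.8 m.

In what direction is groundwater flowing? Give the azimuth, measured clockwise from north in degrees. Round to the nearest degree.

029°

Three-point gradient (reference OW-A): Δ to OW-B = (-120, -70, +0.1), Δ to OW-C = (-50, -245, +0.2).
∂h/∂x = -0.0004054, ∂h/∂y = -0.0007336 (det = 25900).
Flow direction (−∇h) has components (+0.0004054 E, +0.0007336 N).
Azimuth = atan2(E, N) = atan2(+0.0004054, +0.0007336) = 28.9° ≈ 029°.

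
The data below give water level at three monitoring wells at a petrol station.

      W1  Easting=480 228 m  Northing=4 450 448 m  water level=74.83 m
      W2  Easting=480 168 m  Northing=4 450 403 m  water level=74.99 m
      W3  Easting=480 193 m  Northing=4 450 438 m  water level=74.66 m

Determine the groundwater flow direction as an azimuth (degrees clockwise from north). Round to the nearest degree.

330°

With h = a·x + b·y + c and W1 as origin, the differences give:
  (-60)·a + (-45)·b = +0.16
  (-35)·a + (-10)·b = -0.17
Eliminate b (×(-10) and ×(-45), subtract): -975·a = -9.250 → a = ∂h/∂x = +0.009487
Back-substitute: b = ∂h/∂y = -0.01621.
Flow direction (−∇h) has components (-0.009487 E, +0.01621 N).
Azimuth = atan2(E, N) = atan2(-0.009487, +0.01621) = 329.7° ≈ 330°.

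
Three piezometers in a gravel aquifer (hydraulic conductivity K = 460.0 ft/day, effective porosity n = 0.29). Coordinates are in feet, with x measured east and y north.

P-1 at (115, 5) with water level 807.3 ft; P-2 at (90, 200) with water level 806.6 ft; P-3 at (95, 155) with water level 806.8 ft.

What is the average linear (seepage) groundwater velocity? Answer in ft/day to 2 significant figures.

With h = a·x + b·y + c and P-1 as origin, the differences give:
  (-25)·a + 195·b = -0.7
  (-20)·a + 150·b = -0.5
Eliminate b (×150 and ×195, subtract): 150·a = -7.50 → a = ∂h/∂x = -0.05000
Back-substitute: b = ∂h/∂y = -0.010000.
|∇h| = √(-0.05000² + -0.010000²) = 0.05099
Seepage velocity v = K·i/n = 460.0 × 0.05099 / 0.29 = 80.88 ft/day.

81 ft/day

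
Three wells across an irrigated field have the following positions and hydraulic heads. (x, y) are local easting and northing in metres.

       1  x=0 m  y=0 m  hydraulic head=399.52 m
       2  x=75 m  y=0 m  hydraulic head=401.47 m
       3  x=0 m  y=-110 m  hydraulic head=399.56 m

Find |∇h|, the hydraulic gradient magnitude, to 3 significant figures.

0.0260

∂h/∂x = (401.47 − 399.52) / (75 − 0) = +0.02600
∂h/∂y = (399.56 − 399.52) / (-110 − 0) = -0.0003636
|∇h| = √(0.02600² + -0.0003636²) = 0.026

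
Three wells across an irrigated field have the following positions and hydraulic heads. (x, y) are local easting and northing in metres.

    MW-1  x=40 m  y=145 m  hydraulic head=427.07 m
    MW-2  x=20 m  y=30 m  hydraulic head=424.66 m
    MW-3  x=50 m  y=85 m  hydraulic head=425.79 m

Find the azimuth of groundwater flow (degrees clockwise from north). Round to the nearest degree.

With h = a·x + b·y + c and MW-1 as origin, the differences give:
  (-20)·a + (-115)·b = -2.41
  10·a + (-60)·b = -1.28
Eliminate b (×(-60) and ×(-115), subtract): 2350·a = -2.600 → a = ∂h/∂x = -0.001106
Back-substitute: b = ∂h/∂y = +0.02115.
Flow direction (−∇h) has components (+0.001106 E, -0.02115 N).
Azimuth = atan2(E, N) = atan2(+0.001106, -0.02115) = 177.0° ≈ 177°.

177°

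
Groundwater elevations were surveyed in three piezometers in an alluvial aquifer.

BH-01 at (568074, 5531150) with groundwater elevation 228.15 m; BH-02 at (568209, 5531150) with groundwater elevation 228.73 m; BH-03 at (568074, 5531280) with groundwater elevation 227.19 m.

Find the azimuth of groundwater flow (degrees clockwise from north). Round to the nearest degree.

∂h/∂x = (228.73 − 228.15) / (568209 − 568074) = +0.004296
∂h/∂y = (227.19 − 228.15) / (5531280 − 5531150) = -0.007385
Flow direction (−∇h) has components (-0.004296 E, +0.007385 N).
Azimuth = atan2(E, N) = atan2(-0.004296, +0.007385) = 329.8° ≈ 330°.

330°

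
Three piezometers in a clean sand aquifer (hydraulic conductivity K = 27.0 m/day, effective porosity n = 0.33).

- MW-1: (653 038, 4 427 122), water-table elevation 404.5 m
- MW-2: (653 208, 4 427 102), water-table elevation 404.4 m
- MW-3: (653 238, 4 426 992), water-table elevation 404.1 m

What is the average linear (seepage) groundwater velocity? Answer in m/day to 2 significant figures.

0.22 m/day

Three-point gradient (reference MW-1): Δ to MW-2 = (170, -20, -0.1), Δ to MW-3 = (200, -130, -0.4).
∂h/∂x = -0.0002762, ∂h/∂y = +0.002652 (det = -18100).
|∇h| = √(-0.0002762² + 0.002652²) = 0.002666
Seepage velocity v = K·i/n = 27.0 × 0.002666 / 0.33 = 0.2181 m/day.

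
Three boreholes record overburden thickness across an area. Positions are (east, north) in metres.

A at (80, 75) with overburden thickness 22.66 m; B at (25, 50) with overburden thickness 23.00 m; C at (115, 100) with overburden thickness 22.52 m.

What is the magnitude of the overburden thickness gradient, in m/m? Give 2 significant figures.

0.013 m/m

Three-point gradient (reference A): Δ to B = (-55, -25, +0.34), Δ to C = (35, 25, -0.14).
∂d/∂x = -0.010000, ∂d/∂y = +0.008400 (det = -500).
|∇f| = √(-0.010000² + 0.008400²) = 0.01306 m/m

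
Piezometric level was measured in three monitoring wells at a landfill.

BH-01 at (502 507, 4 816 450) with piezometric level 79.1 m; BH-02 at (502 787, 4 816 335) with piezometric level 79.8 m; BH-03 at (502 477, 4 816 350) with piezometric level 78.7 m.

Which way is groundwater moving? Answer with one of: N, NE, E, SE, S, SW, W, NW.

SW

With h = a·x + b·y + c and BH-01 as origin, the differences give:
  280·a + (-115)·b = +0.7
  (-30)·a + (-100)·b = -0.4
Eliminate b (×(-100) and ×(-115), subtract): -31450·a = -116.00 → a = ∂h/∂x = +0.003688
Back-substitute: b = ∂h/∂y = +0.002893.
Flow = −∇h = (-0.003688 east, -0.002893 north), which points southwest.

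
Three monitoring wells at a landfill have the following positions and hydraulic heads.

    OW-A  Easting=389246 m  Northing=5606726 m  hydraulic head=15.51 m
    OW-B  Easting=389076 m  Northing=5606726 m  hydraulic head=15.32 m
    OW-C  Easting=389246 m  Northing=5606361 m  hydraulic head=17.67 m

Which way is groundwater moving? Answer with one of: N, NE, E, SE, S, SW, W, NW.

∂h/∂x = (15.32 − 15.51) / (389076 − 389246) = +0.001118
∂h/∂y = (17.67 − 15.51) / (5606361 − 5606726) = -0.005918
Flow = −∇h = (-0.001118 east, +0.005918 north), which points north.

N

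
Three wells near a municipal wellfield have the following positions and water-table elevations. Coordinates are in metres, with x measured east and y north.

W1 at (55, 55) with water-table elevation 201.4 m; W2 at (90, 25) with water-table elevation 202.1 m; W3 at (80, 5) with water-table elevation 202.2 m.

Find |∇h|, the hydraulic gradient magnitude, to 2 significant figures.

0.015

Taking W1 as reference: W2−W1 = (35, -30, +0.7); W3−W1 = (25, -50, +0.8).
Determinant of the coordinate differences = 35·(-50) − 25·(-30) = -1000.
∂h/∂x = [(+0.7)·(-50) − (+0.8)·(-30)] / -1000 = +0.01100
∂h/∂y = [35·(+0.8) − 25·(+0.7)] / -1000 = -0.01050
|∇h| = √(0.01100² + -0.01050²) = 0.01521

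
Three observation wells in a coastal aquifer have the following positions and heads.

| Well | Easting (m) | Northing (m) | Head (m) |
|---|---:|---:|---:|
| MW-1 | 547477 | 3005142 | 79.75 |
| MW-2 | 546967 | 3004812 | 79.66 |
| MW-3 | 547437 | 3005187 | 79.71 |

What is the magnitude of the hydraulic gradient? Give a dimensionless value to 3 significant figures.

Taking MW-1 as reference: MW-2−MW-1 = (-510, -330, -0.09); MW-3−MW-1 = (-40, 45, -0.04).
Solve a·Δx + b·Δy = Δh: det = (-510)·45 − (-40)·(-330) = -36150.
∂h/∂x = [(-0.09)·45 − (-0.04)·(-330)] / -36150 = +0.0004772
∂h/∂y = [(-510)·(-0.04) − (-40)·(-0.09)] / -36150 = -0.0004647
|∇h| = √(0.0004772² + -0.0004647²) = 0.0006661

0.000666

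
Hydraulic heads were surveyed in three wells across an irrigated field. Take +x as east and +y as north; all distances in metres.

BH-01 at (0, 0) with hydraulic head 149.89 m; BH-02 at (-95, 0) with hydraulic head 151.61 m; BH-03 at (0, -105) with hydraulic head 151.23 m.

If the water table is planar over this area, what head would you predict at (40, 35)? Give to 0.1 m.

148.7 m

∂h/∂x = (151.61 − 149.89) / (-95 − 0) = -0.01811
∂h/∂y = (151.23 − 149.89) / (-105 − 0) = -0.01276
h(40, 35) = 149.89 + (-0.01811)·(40) + (-0.01276)·(35) = 149.89 -0.724 -0.447 = 148.719 m.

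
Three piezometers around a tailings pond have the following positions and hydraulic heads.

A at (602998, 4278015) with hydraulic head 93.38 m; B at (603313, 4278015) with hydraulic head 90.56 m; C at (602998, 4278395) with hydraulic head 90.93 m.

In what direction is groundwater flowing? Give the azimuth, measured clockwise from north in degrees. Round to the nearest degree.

∂h/∂x = (90.56 − 93.38) / (603313 − 602998) = -0.008952
∂h/∂y = (90.93 − 93.38) / (4278395 − 4278015) = -0.006447
Flow direction (−∇h) has components (+0.008952 E, +0.006447 N).
Azimuth = atan2(E, N) = atan2(+0.008952, +0.006447) = 54.2° ≈ 054°.

054°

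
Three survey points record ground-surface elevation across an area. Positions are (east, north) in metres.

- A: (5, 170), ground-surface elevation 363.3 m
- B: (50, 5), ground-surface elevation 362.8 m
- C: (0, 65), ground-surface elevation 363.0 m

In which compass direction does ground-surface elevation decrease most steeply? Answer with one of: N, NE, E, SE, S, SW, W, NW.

Three-point gradient (reference A): Δ to B = (45, -165, -0.5), Δ to C = (-5, -105, -0.3).
∂z/∂x = -0.0005405, ∂z/∂y = +0.002883 (det = -5550).
Steepest decrease is along −∇f = (+0.0005405 E, -0.002883 N) → south.

S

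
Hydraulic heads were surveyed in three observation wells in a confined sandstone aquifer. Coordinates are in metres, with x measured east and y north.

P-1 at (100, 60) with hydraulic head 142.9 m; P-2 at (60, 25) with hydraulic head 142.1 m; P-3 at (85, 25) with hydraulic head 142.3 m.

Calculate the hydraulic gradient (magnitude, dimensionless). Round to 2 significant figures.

0.016

With h = a·x + b·y + c and P-1 as origin, the differences give:
  (-40)·a + (-35)·b = -0.8
  (-15)·a + (-35)·b = -0.6
Eliminate b (×(-35) and ×(-35), subtract): 875·a = 7.00 → a = ∂h/∂x = +0.008000
Back-substitute: b = ∂h/∂y = +0.01371.
|∇h| = √(0.008000² + 0.01371²) = 0.01587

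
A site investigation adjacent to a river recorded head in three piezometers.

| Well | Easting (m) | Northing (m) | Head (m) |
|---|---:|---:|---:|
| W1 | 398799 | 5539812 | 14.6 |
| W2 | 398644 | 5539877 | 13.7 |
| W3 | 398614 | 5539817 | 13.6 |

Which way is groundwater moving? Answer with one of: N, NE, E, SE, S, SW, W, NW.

W

Differences from W1: to W2 (Δx, Δy, Δh) = (-155, 65, -0.9); to W3 = (-185, 5, -1.0).
Determinant of the coordinate differences = (-155)·5 − (-185)·65 = 11250.
∂h/∂x = [(-0.9)·5 − (-1.0)·65] / 11250 = +0.005378
∂h/∂y = [(-155)·(-1.0) − (-185)·(-0.9)] / 11250 = -0.001022
Flow = −∇h = (-0.005378 east, +0.001022 north), which points west.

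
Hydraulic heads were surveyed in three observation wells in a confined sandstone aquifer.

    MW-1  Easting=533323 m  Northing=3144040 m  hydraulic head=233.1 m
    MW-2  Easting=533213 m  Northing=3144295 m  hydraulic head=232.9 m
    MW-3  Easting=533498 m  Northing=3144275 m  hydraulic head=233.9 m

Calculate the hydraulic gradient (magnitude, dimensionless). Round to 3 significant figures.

Taking MW-1 as reference: MW-2−MW-1 = (-110, 255, -0.2); MW-3−MW-1 = (175, 235, +0.8).
Determinant of the coordinate differences = (-110)·235 − 175·255 = -70475.
∂h/∂x = [(-0.2)·235 − (+0.8)·255] / -70475 = +0.003562
∂h/∂y = [(-110)·(+0.8) − 175·(-0.2)] / -70475 = +0.0007520
|∇h| = √(0.003562² + 0.0007520²) = 0.003641

0.00364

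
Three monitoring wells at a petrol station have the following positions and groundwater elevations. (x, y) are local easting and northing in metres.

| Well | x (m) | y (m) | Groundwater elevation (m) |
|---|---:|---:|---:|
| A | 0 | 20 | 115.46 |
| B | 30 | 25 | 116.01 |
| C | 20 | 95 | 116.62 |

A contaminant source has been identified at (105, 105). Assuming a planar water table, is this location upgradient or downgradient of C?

upgradient

Differences from A: to B (Δx, Δy, Δh) = (30, 5, +0.55); to C = (20, 75, +1.16).
Determinant of the coordinate differences = 30·75 − 20·5 = 2150.
∂h/∂x = [(+0.55)·75 − (+1.16)·5] / 2150 = +0.01649
∂h/∂y = [30·(+1.16) − 20·(+0.55)] / 2150 = +0.01107
Head at (105, 105) = 115.46 + (+0.01649)·(105) + (+0.01107)·(85) = 118.13 m.
That is higher than the 116.62 m at C, so the point is upgradient.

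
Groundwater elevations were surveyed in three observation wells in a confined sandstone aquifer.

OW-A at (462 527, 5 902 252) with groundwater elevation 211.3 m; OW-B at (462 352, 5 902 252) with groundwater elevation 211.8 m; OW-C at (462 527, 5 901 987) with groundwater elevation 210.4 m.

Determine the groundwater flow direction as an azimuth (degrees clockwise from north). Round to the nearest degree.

∂h/∂x = (211.8 − 211.3) / (462352 − 462527) = -0.002857
∂h/∂y = (210.4 − 211.3) / (5901987 − 5902252) = +0.003396
Flow direction (−∇h) has components (+0.002857 E, -0.003396 N).
Azimuth = atan2(E, N) = atan2(+0.002857, -0.003396) = 139.9° ≈ 140°.

140°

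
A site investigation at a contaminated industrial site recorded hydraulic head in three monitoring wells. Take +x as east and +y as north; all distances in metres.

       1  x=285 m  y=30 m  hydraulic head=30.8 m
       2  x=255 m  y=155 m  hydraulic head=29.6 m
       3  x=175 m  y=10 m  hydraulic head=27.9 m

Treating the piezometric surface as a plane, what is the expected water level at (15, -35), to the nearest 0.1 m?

With h = a·x + b·y + c and 1 as origin, the differences give:
  (-30)·a + 125·b = -1.2
  (-110)·a + (-20)·b = -2.9
Eliminate b (×(-20) and ×125, subtract): 14350·a = 386.50 → a = ∂h/∂x = +0.02693
Back-substitute: b = ∂h/∂y = -0.003136.
h(15, -35) = 30.8 + (+0.02693)·(-270) + (-0.003136)·(-65) = 30.8 -7.272 +0.204 = 23.732 m.

23.7 m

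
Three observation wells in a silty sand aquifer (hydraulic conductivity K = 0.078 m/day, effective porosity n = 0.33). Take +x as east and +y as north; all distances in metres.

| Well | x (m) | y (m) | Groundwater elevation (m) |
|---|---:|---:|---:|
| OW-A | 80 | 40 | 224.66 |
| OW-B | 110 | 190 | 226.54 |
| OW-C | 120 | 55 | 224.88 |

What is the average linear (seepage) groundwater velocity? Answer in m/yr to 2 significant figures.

1.1 m/yr

With h = a·x + b·y + c and OW-A as origin, the differences give:
  30·a + 150·b = +1.88
  40·a + 15·b = +0.22
Eliminate b (×15 and ×150, subtract): -5550·a = -4.800 → a = ∂h/∂x = +0.0008649
Back-substitute: b = ∂h/∂y = +0.01236.
|∇h| = √(0.0008649² + 0.01236²) = 0.01239
Seepage velocity v = K·i/n = 0.078 × 0.01239 / 0.33 = 0.002929 m/day = 1.07 m/yr.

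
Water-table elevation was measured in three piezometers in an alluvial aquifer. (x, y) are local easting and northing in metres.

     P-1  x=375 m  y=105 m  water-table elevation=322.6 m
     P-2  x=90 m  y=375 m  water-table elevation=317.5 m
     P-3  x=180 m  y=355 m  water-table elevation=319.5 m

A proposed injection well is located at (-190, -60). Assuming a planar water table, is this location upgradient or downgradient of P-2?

Differences from P-1: to P-2 (Δx, Δy, Δh) = (-285, 270, -5.1); to P-3 = (-195, 250, -3.1).
Determinant of the coordinate differences = (-285)·250 − (-195)·270 = -18600.
∂h/∂x = [(-5.1)·250 − (-3.1)·270] / -18600 = +0.02355
∂h/∂y = [(-285)·(-3.1) − (-195)·(-5.1)] / -18600 = +0.005968
Head at (-190, -60) = 322.6 + (+0.02355)·(-565) + (+0.005968)·(-165) = 308.31 m.
That is lower than the 317.5 m at P-2, so the point is downgradient.

downgradient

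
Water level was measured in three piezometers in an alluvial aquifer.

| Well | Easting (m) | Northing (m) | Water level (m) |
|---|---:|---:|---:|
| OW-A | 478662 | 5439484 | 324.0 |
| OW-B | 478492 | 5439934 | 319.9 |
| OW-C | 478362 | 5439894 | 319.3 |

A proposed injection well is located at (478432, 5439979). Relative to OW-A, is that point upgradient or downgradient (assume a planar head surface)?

Taking OW-A as reference: OW-B−OW-A = (-170, 450, -4.1); OW-C−OW-A = (-300, 410, -4.7).
Solve a·Δx + b·Δy = Δh: det = (-170)·410 − (-300)·450 = 65300.
∂h/∂x = [(-4.1)·410 − (-4.7)·450] / 65300 = +0.006646
∂h/∂y = [(-170)·(-4.7) − (-300)·(-4.1)] / 65300 = -0.006600
Head at (478432, 5439979) = 324.0 + (+0.006646)·(-230) + (-0.006600)·(495) = 319.20 m.
That is lower than the 324.0 m at OW-A, so the point is downgradient.

downgradient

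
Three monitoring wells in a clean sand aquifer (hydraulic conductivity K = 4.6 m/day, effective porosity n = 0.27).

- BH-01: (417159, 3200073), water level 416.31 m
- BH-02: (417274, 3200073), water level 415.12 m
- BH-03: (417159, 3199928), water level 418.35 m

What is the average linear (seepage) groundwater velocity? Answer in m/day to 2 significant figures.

∂h/∂x = (415.12 − 416.31) / (417274 − 417159) = -0.01035
∂h/∂y = (418.35 − 416.31) / (3199928 − 3200073) = -0.01407
|∇h| = √(-0.01035² + -0.01407²) = 0.01747
Seepage velocity v = K·i/n = 4.6 × 0.01747 / 0.27 = 0.2976 m/day.

0.30 m/day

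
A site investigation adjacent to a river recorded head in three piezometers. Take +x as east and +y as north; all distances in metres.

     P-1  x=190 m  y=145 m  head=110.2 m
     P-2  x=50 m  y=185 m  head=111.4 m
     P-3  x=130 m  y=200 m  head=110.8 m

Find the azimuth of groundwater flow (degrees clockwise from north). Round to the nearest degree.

Differences from P-1: to P-2 (Δx, Δy, Δh) = (-140, 40, +1.2); to P-3 = (-60, 55, +0.6).
Determinant of the coordinate differences = (-140)·55 − (-60)·40 = -5300.
∂h/∂x = [(+1.2)·55 − (+0.6)·40] / -5300 = -0.007925
∂h/∂y = [(-140)·(+0.6) − (-60)·(+1.2)] / -5300 = +0.002264
Flow direction (−∇h) has components (+0.007925 E, -0.002264 N).
Azimuth = atan2(E, N) = atan2(+0.007925, -0.002264) = 105.9° ≈ 106°.

106°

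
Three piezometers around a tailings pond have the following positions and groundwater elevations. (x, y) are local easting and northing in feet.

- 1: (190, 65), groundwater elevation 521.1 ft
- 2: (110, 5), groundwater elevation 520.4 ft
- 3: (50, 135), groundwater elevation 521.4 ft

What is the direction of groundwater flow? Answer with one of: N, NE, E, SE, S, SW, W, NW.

Three-point gradient (reference 1): Δ to 2 = (-80, -60, -0.7), Δ to 3 = (-140, 70, +0.3).
∂h/∂x = +0.002214, ∂h/∂y = +0.008714 (det = -14000).
Flow = −∇h = (-0.002214 east, -0.008714 north), which points south.

S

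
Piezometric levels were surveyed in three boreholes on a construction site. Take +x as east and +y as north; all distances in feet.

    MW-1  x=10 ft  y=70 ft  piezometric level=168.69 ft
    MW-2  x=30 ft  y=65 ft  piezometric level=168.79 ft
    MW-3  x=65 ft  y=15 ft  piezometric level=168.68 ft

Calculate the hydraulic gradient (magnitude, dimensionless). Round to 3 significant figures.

0.00964

Taking MW-1 as reference: MW-2−MW-1 = (20, -5, +0.10); MW-3−MW-1 = (55, -55, -0.01).
Solve a·Δx + b·Δy = Δh: det = 20·(-55) − 55·(-5) = -825.
∂h/∂x = [(+0.10)·(-55) − (-0.01)·(-5)] / -825 = +0.006727
∂h/∂y = [20·(-0.01) − 55·(+0.10)] / -825 = +0.006909
|∇h| = √(0.006727² + 0.006909²) = 0.009643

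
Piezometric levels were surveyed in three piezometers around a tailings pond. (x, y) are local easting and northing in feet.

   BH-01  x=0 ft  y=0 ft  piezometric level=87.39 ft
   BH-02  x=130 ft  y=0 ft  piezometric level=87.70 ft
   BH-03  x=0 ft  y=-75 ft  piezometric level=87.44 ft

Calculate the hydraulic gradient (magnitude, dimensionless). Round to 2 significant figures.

0.0025

∂h/∂x = (87.70 − 87.39) / (130 − 0) = +0.002385
∂h/∂y = (87.44 − 87.39) / (-75 − 0) = -0.0006667
|∇h| = √(0.002385² + -0.0006667²) = 0.002476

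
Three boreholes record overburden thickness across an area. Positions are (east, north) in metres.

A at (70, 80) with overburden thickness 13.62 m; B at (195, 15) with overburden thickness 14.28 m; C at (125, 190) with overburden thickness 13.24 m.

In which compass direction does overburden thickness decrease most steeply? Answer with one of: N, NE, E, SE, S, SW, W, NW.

Differences from A: to B (Δx, Δy, Δh) = (125, -65, +0.66); to C = (55, 110, -0.38).
Determinant of the coordinate differences = 125·110 − 55·(-65) = 17325.
∂d/∂x = [(+0.66)·110 − (-0.38)·(-65)] / 17325 = +0.002765
∂d/∂y = [125·(-0.38) − 55·(+0.66)] / 17325 = -0.004837
Steepest decrease is along −∇f = (-0.002765 E, +0.004837 N) → northwest.

NW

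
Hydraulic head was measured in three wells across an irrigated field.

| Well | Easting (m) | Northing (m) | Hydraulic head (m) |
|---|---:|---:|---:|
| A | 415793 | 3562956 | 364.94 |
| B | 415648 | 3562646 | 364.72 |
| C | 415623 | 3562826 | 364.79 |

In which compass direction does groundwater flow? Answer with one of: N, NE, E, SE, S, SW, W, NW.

Differences from A: to B (Δx, Δy, Δh) = (-145, -310, -0.22); to C = (-170, -130, -0.15).
Determinant of the coordinate differences = (-145)·(-130) − (-170)·(-310) = -33850.
∂h/∂x = [(-0.22)·(-130) − (-0.15)·(-310)] / -33850 = +0.0005288
∂h/∂y = [(-145)·(-0.15) − (-170)·(-0.22)] / -33850 = +0.0004623
Flow = −∇h = (-0.0005288 east, -0.0004623 north), which points southwest.

SW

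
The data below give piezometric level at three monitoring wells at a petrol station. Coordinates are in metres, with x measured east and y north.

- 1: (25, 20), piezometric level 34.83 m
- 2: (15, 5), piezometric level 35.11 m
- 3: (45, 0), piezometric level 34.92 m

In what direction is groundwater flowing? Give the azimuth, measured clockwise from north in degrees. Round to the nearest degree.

Differences from 1: to 2 (Δx, Δy, Δh) = (-10, -15, +0.28); to 3 = (20, -20, +0.09).
Solve a·Δx + b·Δy = Δh: det = (-10)·(-20) − 20·(-15) = 500.
∂h/∂x = [(+0.28)·(-20) − (+0.09)·(-15)] / 500 = -0.008500
∂h/∂y = [(-10)·(+0.09) − 20·(+0.28)] / 500 = -0.01300
Flow direction (−∇h) has components (+0.008500 E, +0.01300 N).
Azimuth = atan2(E, N) = atan2(+0.008500, +0.01300) = 33.2° ≈ 033°.

033°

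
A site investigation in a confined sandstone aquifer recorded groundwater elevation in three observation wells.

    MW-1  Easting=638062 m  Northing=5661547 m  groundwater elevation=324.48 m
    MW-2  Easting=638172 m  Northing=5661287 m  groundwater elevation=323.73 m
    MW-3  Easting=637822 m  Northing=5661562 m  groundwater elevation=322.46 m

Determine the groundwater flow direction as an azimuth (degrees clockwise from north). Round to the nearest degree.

With h = a·x + b·y + c and MW-1 as origin, the differences give:
  110·a + (-260)·b = -0.75
  (-240)·a + 15·b = -2.02
Eliminate b (×15 and ×(-260), subtract): -60750·a = -536.450 → a = ∂h/∂x = +0.008830
Back-substitute: b = ∂h/∂y = +0.006621.
Flow direction (−∇h) has components (-0.008830 E, -0.006621 N).
Azimuth = atan2(E, N) = atan2(-0.008830, -0.006621) = 233.1° ≈ 233°.

233°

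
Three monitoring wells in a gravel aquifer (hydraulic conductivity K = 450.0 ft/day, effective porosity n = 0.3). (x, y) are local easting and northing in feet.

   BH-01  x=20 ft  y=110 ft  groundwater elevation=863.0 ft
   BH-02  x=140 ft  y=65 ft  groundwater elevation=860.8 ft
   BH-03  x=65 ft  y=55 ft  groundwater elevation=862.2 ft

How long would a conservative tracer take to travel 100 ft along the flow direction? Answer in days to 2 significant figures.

With h = a·x + b·y + c and BH-01 as origin, the differences give:
  120·a + (-45)·b = -2.2
  45·a + (-55)·b = -0.8
Eliminate b (×(-55) and ×(-45), subtract): -4575·a = 85.00 → a = ∂h/∂x = -0.01858
Back-substitute: b = ∂h/∂y = -0.0006557.
|∇h| = √(-0.01858² + -0.0006557²) = 0.01859
Seepage velocity v = K·i/n = 450.0 × 0.01859 / 0.3 = 27.88 ft/day.
t = 100 / 27.88 = 3.587 days.

3.6 days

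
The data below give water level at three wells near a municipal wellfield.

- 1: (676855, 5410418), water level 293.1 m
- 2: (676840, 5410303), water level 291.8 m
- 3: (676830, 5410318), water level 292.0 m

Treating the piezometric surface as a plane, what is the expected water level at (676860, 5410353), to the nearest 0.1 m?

With h = a·x + b·y + c and 1 as origin, the differences give:
  (-15)·a + (-115)·b = -1.3
  (-25)·a + (-100)·b = -1.1
Eliminate b (×(-100) and ×(-115), subtract): -1375·a = 3.50 → a = ∂h/∂x = -0.002545
Back-substitute: b = ∂h/∂y = +0.01164.
h(676860, 5410353) = 293.1 + (-0.002545)·(5) + (+0.01164)·(-65) = 293.1 -0.013 -0.756 = 292.331 m.

292.3 m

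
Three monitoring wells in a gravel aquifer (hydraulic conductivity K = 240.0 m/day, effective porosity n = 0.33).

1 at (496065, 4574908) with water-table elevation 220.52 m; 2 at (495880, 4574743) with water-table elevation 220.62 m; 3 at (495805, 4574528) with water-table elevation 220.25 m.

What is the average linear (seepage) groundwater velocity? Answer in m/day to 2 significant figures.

With h = a·x + b·y + c and 1 as origin, the differences give:
  (-185)·a + (-165)·b = +0.10
  (-260)·a + (-380)·b = -0.27
Eliminate b (×(-380) and ×(-165), subtract): 27400·a = -82.550 → a = ∂h/∂x = -0.003013
Back-substitute: b = ∂h/∂y = +0.002772.
|∇h| = √(-0.003013² + 0.002772²) = 0.004094
Seepage velocity v = K·i/n = 240.0 × 0.004094 / 0.33 = 2.977 m/day.

3.0 m/day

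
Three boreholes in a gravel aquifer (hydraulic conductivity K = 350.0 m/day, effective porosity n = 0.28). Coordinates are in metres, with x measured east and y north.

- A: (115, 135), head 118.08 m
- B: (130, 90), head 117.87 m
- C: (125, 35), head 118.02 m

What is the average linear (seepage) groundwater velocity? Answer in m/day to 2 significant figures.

22 m/day

Three-point gradient (reference A): Δ to B = (15, -45, -0.21), Δ to C = (10, -100, -0.06).
∂h/∂x = -0.01743, ∂h/∂y = -0.001143 (det = -1050).
|∇h| = √(-0.01743² + -0.001143²) = 0.01747
Seepage velocity v = K·i/n = 350.0 × 0.01747 / 0.28 = 21.84 m/day.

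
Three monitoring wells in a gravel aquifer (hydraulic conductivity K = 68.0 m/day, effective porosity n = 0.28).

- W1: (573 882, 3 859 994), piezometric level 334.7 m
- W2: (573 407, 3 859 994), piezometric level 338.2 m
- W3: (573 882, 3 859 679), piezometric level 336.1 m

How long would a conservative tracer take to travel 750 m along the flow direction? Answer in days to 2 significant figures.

∂h/∂x = (338.2 − 334.7) / (573407 − 573882) = -0.007368
∂h/∂y = (336.1 − 334.7) / (3859679 − 3859994) = -0.004444
|∇h| = √(-0.007368² + -0.004444²) = 0.008604
Seepage velocity v = K·i/n = 68.0 × 0.008604 / 0.28 = 2.09 m/day.
t = 750 / 2.09 = 358.9 days.

360 days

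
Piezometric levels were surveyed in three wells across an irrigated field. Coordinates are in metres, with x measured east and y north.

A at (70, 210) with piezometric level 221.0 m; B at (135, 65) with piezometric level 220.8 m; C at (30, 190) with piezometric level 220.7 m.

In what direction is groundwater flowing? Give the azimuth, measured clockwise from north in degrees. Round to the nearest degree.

Three-point gradient (reference A): Δ to B = (65, -145, -0.2), Δ to C = (-40, -20, -0.3).
∂h/∂x = +0.005563, ∂h/∂y = +0.003873 (det = -7100).
Flow direction (−∇h) has components (-0.005563 E, -0.003873 N).
Azimuth = atan2(E, N) = atan2(-0.005563, -0.003873) = 235.2° ≈ 235°.

235°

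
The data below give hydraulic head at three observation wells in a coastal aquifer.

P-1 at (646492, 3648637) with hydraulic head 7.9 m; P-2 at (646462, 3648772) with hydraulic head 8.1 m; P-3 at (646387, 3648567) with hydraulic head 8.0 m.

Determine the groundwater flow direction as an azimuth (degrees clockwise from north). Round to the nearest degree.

Taking P-1 as reference: P-2−P-1 = (-30, 135, +0.2); P-3−P-1 = (-105, -70, +0.1).
Determinant of the coordinate differences = (-30)·(-70) − (-105)·135 = 16275.
∂h/∂x = [(+0.2)·(-70) − (+0.1)·135] / 16275 = -0.001690
∂h/∂y = [(-30)·(+0.1) − (-105)·(+0.2)] / 16275 = +0.001106
Flow direction (−∇h) has components (+0.001690 E, -0.001106 N).
Azimuth = atan2(E, N) = atan2(+0.001690, -0.001106) = 123.2° ≈ 123°.

123°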